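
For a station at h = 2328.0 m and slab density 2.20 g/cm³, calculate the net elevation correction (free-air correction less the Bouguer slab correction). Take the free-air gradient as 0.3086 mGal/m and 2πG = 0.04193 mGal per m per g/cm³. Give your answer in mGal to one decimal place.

503.7

Combined gradient = 0.3086 − 0.04193 × 2.20 = 0.2163540 mGal/m
Combined elevation correction = 0.2163540 × 2328.0 = 503.7 mGal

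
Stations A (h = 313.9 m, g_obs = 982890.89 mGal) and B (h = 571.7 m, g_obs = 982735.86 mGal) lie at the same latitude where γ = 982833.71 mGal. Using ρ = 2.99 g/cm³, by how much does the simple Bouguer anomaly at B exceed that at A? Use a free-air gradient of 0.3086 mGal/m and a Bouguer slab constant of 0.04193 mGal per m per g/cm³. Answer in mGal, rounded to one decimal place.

-107.8

Δg_SB(A) = 982890.89 − 982833.71 + 0.3086×313.9 − 0.04193×2.99×313.9 = 114.70 mGal
Δg_SB(B) = 982735.86 − 982833.71 + 0.3086×571.7 − 0.04193×2.99×571.7 = 6.90 mGal
Difference = 6.90 − (114.70) = -107.80 mGal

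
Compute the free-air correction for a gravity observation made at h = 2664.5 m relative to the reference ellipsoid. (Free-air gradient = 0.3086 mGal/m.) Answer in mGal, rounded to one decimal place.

Free-air correction = 0.3086 × 2664.5 = 822.3 mGal

822.3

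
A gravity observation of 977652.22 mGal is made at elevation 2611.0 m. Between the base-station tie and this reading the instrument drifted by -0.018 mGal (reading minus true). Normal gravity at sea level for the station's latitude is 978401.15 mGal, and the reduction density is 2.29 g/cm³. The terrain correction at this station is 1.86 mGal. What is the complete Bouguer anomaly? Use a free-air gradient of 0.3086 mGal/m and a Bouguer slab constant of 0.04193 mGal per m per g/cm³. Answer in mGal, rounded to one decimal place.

-192.0

Drift-corrected reading = 977652.22 − (-0.018) = 977652.238 mGal
Free-air correction = 0.3086 × 2611.0 = 805.75 mGal
Free-air anomaly = 977652.238 − 978401.15 + (805.75) = 56.838 mGal
Bouguer slab correction = 0.04193 × 2.29 × 2611.0 = 250.71 mGal
Simple Bouguer anomaly = 56.838 − (250.71) = -193.872 mGal
Complete Bouguer anomaly = -193.872 + 1.86 = -192.012 mGal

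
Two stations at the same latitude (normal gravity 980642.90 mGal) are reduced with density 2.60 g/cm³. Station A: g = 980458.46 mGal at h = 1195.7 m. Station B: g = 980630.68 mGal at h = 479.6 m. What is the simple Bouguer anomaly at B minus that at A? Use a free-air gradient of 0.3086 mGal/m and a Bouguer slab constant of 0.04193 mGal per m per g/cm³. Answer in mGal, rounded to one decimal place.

Δg_SB(A) = 980458.46 − 980642.90 + 0.3086×1195.7 − 0.04193×2.60×1195.7 = 54.20 mGal
Δg_SB(B) = 980630.68 − 980642.90 + 0.3086×479.6 − 0.04193×2.60×479.6 = 83.50 mGal
Difference = 83.50 − (54.20) = 29.30 mGal

29.3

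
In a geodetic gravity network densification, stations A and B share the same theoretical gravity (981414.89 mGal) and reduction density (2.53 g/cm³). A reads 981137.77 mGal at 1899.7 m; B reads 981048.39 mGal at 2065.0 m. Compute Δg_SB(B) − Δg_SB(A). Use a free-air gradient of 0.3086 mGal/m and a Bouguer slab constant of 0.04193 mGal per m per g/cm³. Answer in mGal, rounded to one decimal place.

Δg_SB(A) = 981137.77 − 981414.89 + 0.3086×1899.7 − 0.04193×2.53×1899.7 = 107.60 mGal
Δg_SB(B) = 981048.39 − 981414.89 + 0.3086×2065.0 − 0.04193×2.53×2065.0 = 51.70 mGal
Difference = 51.70 − (107.60) = -55.90 mGal

-55.9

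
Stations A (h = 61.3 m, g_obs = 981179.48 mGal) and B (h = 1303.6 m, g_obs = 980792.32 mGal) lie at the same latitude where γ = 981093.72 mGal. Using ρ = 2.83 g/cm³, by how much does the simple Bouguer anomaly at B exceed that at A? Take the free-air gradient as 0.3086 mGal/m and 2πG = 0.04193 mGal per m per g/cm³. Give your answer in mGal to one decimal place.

Δg_SB(A) = 981179.48 − 981093.72 + 0.3086×61.3 − 0.04193×2.83×61.3 = 97.40 mGal
Δg_SB(B) = 980792.32 − 981093.72 + 0.3086×1303.6 − 0.04193×2.83×1303.6 = -53.80 mGal
Difference = -53.80 − (97.40) = -151.20 mGal

-151.2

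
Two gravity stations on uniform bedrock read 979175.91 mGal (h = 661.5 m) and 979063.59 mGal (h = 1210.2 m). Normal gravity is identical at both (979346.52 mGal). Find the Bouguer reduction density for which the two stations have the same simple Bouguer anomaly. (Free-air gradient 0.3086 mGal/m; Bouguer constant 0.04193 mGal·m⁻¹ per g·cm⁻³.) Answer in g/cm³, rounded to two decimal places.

2.48

Δg_obs = 979063.59 − 979175.91 = -112.32 mGal over Δh = 1210.2 − 661.5 = 548.7 m
Equal Bouguer anomalies ⇒ Δg_obs + (0.3086 − 0.04193ρ)·Δh = 0
0.3086 − 0.04193ρ = −Δg_obs/Δh = 0.20470
ρ = (0.3086 − 0.20470) / 0.04193 = 2.48 g/cm³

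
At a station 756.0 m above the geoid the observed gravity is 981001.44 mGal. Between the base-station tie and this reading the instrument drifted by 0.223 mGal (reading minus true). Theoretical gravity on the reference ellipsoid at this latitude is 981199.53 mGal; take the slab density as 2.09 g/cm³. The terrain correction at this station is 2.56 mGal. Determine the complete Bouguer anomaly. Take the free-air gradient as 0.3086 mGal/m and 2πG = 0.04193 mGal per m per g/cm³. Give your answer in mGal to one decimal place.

Drift-corrected reading = 981001.44 − (0.223) = 981001.217 mGal
Free-air correction = 0.3086 × 756.0 = 233.30 mGal
Free-air anomaly = 981001.217 − 981199.53 + (233.30) = 34.987 mGal
Bouguer slab correction = 0.04193 × 2.09 × 756.0 = 66.25 mGal
Simple Bouguer anomaly = 34.987 − (66.25) = -31.263 mGal
Complete Bouguer anomaly = -31.263 + 2.56 = -28.703 mGal

-28.7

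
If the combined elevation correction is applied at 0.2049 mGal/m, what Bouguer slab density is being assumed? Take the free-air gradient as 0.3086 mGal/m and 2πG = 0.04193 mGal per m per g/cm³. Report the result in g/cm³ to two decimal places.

2.47

0.2049 = 0.3086 − 0.04193 × ρ
ρ = (0.3086 − 0.2049) / 0.04193 = 2.47 g/cm³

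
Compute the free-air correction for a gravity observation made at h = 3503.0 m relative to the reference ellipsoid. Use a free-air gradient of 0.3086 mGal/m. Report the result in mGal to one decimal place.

1081.0

Free-air correction = 0.3086 × 3503.0 = 1081.0 mGal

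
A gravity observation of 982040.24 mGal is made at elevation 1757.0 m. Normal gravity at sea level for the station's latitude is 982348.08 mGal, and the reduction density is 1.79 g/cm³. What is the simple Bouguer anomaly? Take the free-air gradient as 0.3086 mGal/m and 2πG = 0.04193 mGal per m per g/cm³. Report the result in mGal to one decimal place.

Free-air correction = 0.3086 × 1757.0 = 542.21 mGal
Free-air anomaly = 982040.24 − 982348.08 + (542.21) = 234.37 mGal
Bouguer slab correction = 0.04193 × 1.79 × 1757.0 = 131.87 mGal
Simple Bouguer anomaly = 234.37 − (131.87) = 102.50 mGal

102.5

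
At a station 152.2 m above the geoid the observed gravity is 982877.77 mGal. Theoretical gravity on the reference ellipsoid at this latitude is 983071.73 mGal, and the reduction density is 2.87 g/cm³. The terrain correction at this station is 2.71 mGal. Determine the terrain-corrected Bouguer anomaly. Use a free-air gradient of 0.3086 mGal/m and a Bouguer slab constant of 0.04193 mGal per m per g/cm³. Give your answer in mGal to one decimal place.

-162.6

Free-air correction = 0.3086 × 152.2 = 46.97 mGal
Free-air anomaly = 982877.77 − 983071.73 + (46.97) = -146.99 mGal
Bouguer slab correction = 0.04193 × 2.87 × 152.2 = 18.32 mGal
Simple Bouguer anomaly = -146.99 − (18.32) = -165.31 mGal
Complete Bouguer anomaly = -165.31 + 2.71 = -162.60 mGal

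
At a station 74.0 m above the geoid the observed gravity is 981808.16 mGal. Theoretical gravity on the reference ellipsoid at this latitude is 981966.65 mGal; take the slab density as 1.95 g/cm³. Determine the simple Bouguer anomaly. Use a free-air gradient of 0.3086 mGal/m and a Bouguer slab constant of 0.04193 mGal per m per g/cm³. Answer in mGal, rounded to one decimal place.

-141.7

Free-air correction = 0.3086 × 74.0 = 22.84 mGal
Free-air anomaly = 981808.16 − 981966.65 + (22.84) = -135.65 mGal
Bouguer slab correction = 0.04193 × 1.95 × 74.0 = 6.05 mGal
Simple Bouguer anomaly = -135.65 − (6.05) = -141.70 mGal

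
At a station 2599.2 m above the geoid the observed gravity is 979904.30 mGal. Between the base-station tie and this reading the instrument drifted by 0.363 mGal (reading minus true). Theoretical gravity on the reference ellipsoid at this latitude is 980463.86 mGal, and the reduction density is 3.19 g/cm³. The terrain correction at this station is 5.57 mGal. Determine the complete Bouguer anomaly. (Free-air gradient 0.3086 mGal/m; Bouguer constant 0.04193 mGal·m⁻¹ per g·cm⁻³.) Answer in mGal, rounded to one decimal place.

-99.9

Drift-corrected reading = 979904.30 − (0.363) = 979903.937 mGal
Free-air correction = 0.3086 × 2599.2 = 802.11 mGal
Free-air anomaly = 979903.937 − 980463.86 + (802.11) = 242.187 mGal
Bouguer slab correction = 0.04193 × 3.19 × 2599.2 = 347.66 mGal
Simple Bouguer anomaly = 242.187 − (347.66) = -105.473 mGal
Complete Bouguer anomaly = -105.473 + 5.57 = -99.903 mGal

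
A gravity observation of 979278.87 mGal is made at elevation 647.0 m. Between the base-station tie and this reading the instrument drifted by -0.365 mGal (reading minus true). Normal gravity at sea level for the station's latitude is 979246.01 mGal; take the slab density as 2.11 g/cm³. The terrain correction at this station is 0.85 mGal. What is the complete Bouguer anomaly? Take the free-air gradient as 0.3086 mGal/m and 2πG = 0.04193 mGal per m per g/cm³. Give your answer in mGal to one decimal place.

Drift-corrected reading = 979278.87 − (-0.365) = 979279.235 mGal
Free-air correction = 0.3086 × 647.0 = 199.66 mGal
Free-air anomaly = 979279.235 − 979246.01 + (199.66) = 232.885 mGal
Bouguer slab correction = 0.04193 × 2.11 × 647.0 = 57.24 mGal
Simple Bouguer anomaly = 232.885 − (57.24) = 175.645 mGal
Complete Bouguer anomaly = 175.645 + 0.85 = 176.495 mGal

176.5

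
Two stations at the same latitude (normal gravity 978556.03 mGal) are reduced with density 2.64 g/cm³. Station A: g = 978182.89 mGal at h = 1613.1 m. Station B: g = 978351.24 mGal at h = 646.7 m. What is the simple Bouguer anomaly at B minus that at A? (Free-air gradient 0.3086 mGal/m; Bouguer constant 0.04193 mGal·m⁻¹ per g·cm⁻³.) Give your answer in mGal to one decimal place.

-22.9

Δg_SB(A) = 978182.89 − 978556.03 + 0.3086×1613.1 − 0.04193×2.64×1613.1 = -53.90 mGal
Δg_SB(B) = 978351.24 − 978556.03 + 0.3086×646.7 − 0.04193×2.64×646.7 = -76.80 mGal
Difference = -76.80 − (-53.90) = -22.90 mGal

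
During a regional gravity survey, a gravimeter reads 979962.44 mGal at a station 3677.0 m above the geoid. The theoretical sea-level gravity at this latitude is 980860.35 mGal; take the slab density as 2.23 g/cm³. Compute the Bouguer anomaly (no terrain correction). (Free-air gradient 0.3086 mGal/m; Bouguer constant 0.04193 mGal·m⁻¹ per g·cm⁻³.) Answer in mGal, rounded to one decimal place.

Free-air correction = 0.3086 × 3677.0 = 1134.72 mGal
Free-air anomaly = 979962.44 − 980860.35 + (1134.72) = 236.81 mGal
Bouguer slab correction = 0.04193 × 2.23 × 3677.0 = 343.81 mGal
Simple Bouguer anomaly = 236.81 − (343.81) = -107.00 mGal

-107.0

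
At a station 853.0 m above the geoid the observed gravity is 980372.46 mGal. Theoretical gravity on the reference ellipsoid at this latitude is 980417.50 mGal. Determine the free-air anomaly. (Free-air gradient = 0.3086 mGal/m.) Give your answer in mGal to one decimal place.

218.2

Free-air correction = 0.3086 × 853.0 = 263.24 mGal
Free-air anomaly = 980372.46 − 980417.50 + (263.24) = 218.20 mGal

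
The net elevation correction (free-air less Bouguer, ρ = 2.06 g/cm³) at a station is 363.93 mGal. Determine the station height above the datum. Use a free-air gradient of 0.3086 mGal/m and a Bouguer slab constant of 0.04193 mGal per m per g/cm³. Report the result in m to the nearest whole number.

1638

Combined gradient = 0.3086 − 0.04193 × 2.06 = 0.2222242 mGal/m
h = 363.93 / 0.2222242 = 1637.67 m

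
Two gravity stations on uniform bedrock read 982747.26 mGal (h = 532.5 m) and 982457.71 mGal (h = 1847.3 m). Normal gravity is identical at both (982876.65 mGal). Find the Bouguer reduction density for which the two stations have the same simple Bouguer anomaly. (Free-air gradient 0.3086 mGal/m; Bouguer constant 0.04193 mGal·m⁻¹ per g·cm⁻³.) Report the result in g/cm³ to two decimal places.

2.11

Δg_obs = 982457.71 − 982747.26 = -289.55 mGal over Δh = 1847.3 − 532.5 = 1314.8 m
Equal Bouguer anomalies ⇒ Δg_obs + (0.3086 − 0.04193ρ)·Δh = 0
0.3086 − 0.04193ρ = −Δg_obs/Δh = 0.22022
ρ = (0.3086 − 0.22022) / 0.04193 = 2.11 g/cm³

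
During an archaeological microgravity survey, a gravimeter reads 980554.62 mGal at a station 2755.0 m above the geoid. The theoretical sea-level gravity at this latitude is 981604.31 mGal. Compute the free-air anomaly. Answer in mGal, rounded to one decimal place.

Free-air correction = 0.3086 × 2755.0 = 850.19 mGal
Free-air anomaly = 980554.62 − 981604.31 + (850.19) = -199.50 mGal

-199.5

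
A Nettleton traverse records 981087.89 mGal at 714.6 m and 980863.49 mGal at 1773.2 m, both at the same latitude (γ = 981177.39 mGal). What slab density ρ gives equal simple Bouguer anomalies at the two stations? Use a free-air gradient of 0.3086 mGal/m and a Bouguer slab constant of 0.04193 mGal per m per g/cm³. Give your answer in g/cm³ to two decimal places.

Δg_obs = 980863.49 − 981087.89 = -224.40 mGal over Δh = 1773.2 − 714.6 = 1058.6 m
Equal Bouguer anomalies ⇒ Δg_obs + (0.3086 − 0.04193ρ)·Δh = 0
0.3086 − 0.04193ρ = −Δg_obs/Δh = 0.21198
ρ = (0.3086 − 0.21198) / 0.04193 = 2.30 g/cm³

2.30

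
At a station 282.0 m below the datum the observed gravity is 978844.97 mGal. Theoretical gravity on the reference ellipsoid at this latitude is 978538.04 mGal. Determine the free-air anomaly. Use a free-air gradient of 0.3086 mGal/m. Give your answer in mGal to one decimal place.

219.9

Free-air correction = 0.3086 × -282.0 = -87.03 mGal
Free-air anomaly = 978844.97 − 978538.04 + (-87.03) = 219.90 mGal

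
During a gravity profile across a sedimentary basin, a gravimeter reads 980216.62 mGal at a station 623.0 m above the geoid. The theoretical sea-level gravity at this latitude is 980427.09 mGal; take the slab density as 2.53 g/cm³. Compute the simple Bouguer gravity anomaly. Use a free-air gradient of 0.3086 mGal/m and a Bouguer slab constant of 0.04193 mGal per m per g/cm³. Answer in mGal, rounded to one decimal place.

-84.3

Free-air correction = 0.3086 × 623.0 = 192.26 mGal
Free-air anomaly = 980216.62 − 980427.09 + (192.26) = -18.21 mGal
Bouguer slab correction = 0.04193 × 2.53 × 623.0 = 66.09 mGal
Simple Bouguer anomaly = -18.21 − (66.09) = -84.30 mGal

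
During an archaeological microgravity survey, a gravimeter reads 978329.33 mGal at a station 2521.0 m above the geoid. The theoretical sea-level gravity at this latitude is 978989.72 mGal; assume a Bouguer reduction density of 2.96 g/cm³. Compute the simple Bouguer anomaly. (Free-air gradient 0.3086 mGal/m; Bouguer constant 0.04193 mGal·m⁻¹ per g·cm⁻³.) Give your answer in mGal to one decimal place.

-195.3

Free-air correction = 0.3086 × 2521.0 = 777.98 mGal
Free-air anomaly = 978329.33 − 978989.72 + (777.98) = 117.59 mGal
Bouguer slab correction = 0.04193 × 2.96 × 2521.0 = 312.89 mGal
Simple Bouguer anomaly = 117.59 − (312.89) = -195.30 mGal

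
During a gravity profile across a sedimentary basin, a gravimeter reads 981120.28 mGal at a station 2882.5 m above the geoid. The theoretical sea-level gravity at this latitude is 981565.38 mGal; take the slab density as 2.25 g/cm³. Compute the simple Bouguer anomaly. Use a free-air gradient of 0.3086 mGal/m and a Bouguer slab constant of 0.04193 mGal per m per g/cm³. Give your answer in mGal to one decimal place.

172.5

Free-air correction = 0.3086 × 2882.5 = 889.54 mGal
Free-air anomaly = 981120.28 − 981565.38 + (889.54) = 444.44 mGal
Bouguer slab correction = 0.04193 × 2.25 × 2882.5 = 271.94 mGal
Simple Bouguer anomaly = 444.44 − (271.94) = 172.50 mGal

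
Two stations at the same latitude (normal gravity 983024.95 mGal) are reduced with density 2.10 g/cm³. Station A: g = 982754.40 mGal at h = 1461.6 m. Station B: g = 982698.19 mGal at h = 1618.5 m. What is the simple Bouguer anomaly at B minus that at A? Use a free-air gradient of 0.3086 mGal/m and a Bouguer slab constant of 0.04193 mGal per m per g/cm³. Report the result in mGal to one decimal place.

Δg_SB(A) = 982754.40 − 983024.95 + 0.3086×1461.6 − 0.04193×2.10×1461.6 = 51.80 mGal
Δg_SB(B) = 982698.19 − 983024.95 + 0.3086×1618.5 − 0.04193×2.10×1618.5 = 30.20 mGal
Difference = 30.20 − (51.80) = -21.60 mGal

-21.6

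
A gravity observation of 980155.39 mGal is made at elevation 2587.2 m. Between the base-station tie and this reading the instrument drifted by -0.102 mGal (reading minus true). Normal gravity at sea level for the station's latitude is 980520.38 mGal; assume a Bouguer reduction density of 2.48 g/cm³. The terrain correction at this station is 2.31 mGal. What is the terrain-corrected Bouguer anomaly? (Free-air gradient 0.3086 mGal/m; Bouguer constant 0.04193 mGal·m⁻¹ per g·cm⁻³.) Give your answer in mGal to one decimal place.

166.8

Drift-corrected reading = 980155.39 − (-0.102) = 980155.492 mGal
Free-air correction = 0.3086 × 2587.2 = 798.41 mGal
Free-air anomaly = 980155.492 − 980520.38 + (798.41) = 433.522 mGal
Bouguer slab correction = 0.04193 × 2.48 × 2587.2 = 269.03 mGal
Simple Bouguer anomaly = 433.522 − (269.03) = 164.492 mGal
Complete Bouguer anomaly = 164.492 + 2.31 = 166.802 mGal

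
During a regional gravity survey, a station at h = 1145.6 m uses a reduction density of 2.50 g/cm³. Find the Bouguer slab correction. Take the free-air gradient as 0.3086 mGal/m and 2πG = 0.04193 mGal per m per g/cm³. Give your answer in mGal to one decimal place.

120.1

Bouguer slab correction = 0.04193 × 2.50 × 1145.6 = 120.1 mGal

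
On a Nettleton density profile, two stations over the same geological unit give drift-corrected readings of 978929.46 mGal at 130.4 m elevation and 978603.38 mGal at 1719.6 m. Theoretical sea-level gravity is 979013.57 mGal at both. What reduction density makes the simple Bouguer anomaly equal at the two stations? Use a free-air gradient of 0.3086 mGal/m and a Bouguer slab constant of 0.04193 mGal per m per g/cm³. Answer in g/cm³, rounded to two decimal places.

2.47

Δg_obs = 978603.38 − 978929.46 = -326.08 mGal over Δh = 1719.6 − 130.4 = 1589.2 m
Equal Bouguer anomalies ⇒ Δg_obs + (0.3086 − 0.04193ρ)·Δh = 0
0.3086 − 0.04193ρ = −Δg_obs/Δh = 0.20518
ρ = (0.3086 − 0.20518) / 0.04193 = 2.47 g/cm³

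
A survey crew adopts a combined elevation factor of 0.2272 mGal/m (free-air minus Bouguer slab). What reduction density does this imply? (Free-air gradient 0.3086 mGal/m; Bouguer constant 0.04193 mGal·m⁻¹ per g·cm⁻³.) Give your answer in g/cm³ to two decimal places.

1.94

0.2272 = 0.3086 − 0.04193 × ρ
ρ = (0.3086 − 0.2272) / 0.04193 = 1.94 g/cm³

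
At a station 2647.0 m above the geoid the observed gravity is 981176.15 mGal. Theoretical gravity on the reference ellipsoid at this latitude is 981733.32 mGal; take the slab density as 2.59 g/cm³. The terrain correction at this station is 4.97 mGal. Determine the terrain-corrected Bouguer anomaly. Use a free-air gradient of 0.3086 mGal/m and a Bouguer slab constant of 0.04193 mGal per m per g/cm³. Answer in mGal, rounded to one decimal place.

Free-air correction = 0.3086 × 2647.0 = 816.86 mGal
Free-air anomaly = 981176.15 − 981733.32 + (816.86) = 259.69 mGal
Bouguer slab correction = 0.04193 × 2.59 × 2647.0 = 287.46 mGal
Simple Bouguer anomaly = 259.69 − (287.46) = -27.77 mGal
Complete Bouguer anomaly = -27.77 + 4.97 = -22.80 mGal

-22.8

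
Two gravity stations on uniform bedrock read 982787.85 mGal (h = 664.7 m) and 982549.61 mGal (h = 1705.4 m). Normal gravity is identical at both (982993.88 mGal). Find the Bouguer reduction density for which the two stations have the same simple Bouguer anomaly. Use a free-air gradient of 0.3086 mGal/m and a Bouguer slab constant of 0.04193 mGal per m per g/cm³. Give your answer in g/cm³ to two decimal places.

Δg_obs = 982549.61 − 982787.85 = -238.24 mGal over Δh = 1705.4 − 664.7 = 1040.7 m
Equal Bouguer anomalies ⇒ Δg_obs + (0.3086 − 0.04193ρ)·Δh = 0
0.3086 − 0.04193ρ = −Δg_obs/Δh = 0.22892
ρ = (0.3086 − 0.22892) / 0.04193 = 1.90 g/cm³

1.90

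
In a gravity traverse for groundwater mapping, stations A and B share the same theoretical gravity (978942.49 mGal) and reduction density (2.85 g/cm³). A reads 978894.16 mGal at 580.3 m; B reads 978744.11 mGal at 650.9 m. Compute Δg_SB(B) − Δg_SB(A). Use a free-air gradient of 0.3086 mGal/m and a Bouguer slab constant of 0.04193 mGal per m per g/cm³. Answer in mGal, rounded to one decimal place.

-136.7

Δg_SB(A) = 978894.16 − 978942.49 + 0.3086×580.3 − 0.04193×2.85×580.3 = 61.40 mGal
Δg_SB(B) = 978744.11 − 978942.49 + 0.3086×650.9 − 0.04193×2.85×650.9 = -75.30 mGal
Difference = -75.30 − (61.40) = -136.70 mGal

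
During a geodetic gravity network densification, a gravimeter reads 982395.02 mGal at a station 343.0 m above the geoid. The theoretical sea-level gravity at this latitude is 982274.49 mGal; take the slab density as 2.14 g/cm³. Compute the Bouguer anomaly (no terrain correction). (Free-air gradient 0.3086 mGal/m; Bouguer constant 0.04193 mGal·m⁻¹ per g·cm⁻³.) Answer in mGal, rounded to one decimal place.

Free-air correction = 0.3086 × 343.0 = 105.85 mGal
Free-air anomaly = 982395.02 − 982274.49 + (105.85) = 226.38 mGal
Bouguer slab correction = 0.04193 × 2.14 × 343.0 = 30.78 mGal
Simple Bouguer anomaly = 226.38 − (30.78) = 195.60 mGal

195.6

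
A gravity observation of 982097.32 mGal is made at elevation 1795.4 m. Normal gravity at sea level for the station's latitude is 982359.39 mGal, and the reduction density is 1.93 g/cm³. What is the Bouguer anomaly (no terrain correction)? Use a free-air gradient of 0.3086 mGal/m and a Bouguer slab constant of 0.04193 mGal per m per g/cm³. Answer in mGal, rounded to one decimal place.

146.7

Free-air correction = 0.3086 × 1795.4 = 554.06 mGal
Free-air anomaly = 982097.32 − 982359.39 + (554.06) = 291.99 mGal
Bouguer slab correction = 0.04193 × 1.93 × 1795.4 = 145.29 mGal
Simple Bouguer anomaly = 291.99 − (145.29) = 146.70 mGal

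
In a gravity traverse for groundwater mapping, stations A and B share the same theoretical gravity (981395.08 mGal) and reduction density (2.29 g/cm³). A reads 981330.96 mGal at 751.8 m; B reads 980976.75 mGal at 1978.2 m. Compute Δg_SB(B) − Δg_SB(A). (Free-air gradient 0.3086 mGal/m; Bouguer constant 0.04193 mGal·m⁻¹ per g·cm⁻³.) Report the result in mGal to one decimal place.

Δg_SB(A) = 981330.96 − 981395.08 + 0.3086×751.8 − 0.04193×2.29×751.8 = 95.70 mGal
Δg_SB(B) = 980976.75 − 981395.08 + 0.3086×1978.2 − 0.04193×2.29×1978.2 = 2.20 mGal
Difference = 2.20 − (95.70) = -93.50 mGal

-93.5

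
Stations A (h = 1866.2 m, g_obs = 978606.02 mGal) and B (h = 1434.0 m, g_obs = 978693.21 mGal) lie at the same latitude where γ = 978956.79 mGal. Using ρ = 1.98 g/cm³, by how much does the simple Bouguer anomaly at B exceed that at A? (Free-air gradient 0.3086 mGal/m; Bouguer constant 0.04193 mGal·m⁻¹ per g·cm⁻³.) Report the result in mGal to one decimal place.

-10.3

Δg_SB(A) = 978606.02 − 978956.79 + 0.3086×1866.2 − 0.04193×1.98×1866.2 = 70.20 mGal
Δg_SB(B) = 978693.21 − 978956.79 + 0.3086×1434.0 − 0.04193×1.98×1434.0 = 59.90 mGal
Difference = 59.90 − (70.20) = -10.30 mGal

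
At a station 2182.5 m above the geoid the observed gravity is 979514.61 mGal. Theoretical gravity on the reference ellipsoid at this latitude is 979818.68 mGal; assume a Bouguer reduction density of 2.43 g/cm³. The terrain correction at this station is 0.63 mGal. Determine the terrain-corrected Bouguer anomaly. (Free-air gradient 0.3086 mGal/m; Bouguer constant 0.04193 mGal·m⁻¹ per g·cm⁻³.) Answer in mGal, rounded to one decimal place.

147.7

Free-air correction = 0.3086 × 2182.5 = 673.52 mGal
Free-air anomaly = 979514.61 − 979818.68 + (673.52) = 369.45 mGal
Bouguer slab correction = 0.04193 × 2.43 × 2182.5 = 222.37 mGal
Simple Bouguer anomaly = 369.45 − (222.37) = 147.08 mGal
Complete Bouguer anomaly = 147.08 + 0.63 = 147.71 mGal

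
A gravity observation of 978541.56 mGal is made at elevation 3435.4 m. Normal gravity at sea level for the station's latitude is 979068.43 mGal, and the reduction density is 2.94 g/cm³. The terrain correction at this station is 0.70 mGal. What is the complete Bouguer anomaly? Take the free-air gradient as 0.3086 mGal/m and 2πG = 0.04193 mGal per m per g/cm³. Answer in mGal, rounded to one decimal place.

Free-air correction = 0.3086 × 3435.4 = 1060.16 mGal
Free-air anomaly = 978541.56 − 979068.43 + (1060.16) = 533.29 mGal
Bouguer slab correction = 0.04193 × 2.94 × 3435.4 = 423.50 mGal
Simple Bouguer anomaly = 533.29 − (423.50) = 109.79 mGal
Complete Bouguer anomaly = 109.79 + 0.70 = 110.49 mGal

110.5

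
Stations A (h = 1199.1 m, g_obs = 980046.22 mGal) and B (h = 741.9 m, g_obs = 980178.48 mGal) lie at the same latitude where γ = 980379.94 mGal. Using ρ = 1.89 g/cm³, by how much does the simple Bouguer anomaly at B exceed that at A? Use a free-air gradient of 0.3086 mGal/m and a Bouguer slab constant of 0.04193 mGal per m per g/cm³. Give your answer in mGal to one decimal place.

27.4

Δg_SB(A) = 980046.22 − 980379.94 + 0.3086×1199.1 − 0.04193×1.89×1199.1 = -58.70 mGal
Δg_SB(B) = 980178.48 − 980379.94 + 0.3086×741.9 − 0.04193×1.89×741.9 = -31.30 mGal
Difference = -31.30 − (-58.70) = 27.40 mGal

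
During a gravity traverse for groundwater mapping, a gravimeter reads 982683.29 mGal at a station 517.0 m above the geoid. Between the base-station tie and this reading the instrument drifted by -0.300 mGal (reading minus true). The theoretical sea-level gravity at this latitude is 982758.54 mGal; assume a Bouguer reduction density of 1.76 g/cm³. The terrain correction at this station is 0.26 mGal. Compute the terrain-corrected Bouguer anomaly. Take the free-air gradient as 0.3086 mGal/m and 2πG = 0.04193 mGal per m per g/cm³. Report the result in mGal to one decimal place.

Drift-corrected reading = 982683.29 − (-0.300) = 982683.590 mGal
Free-air correction = 0.3086 × 517.0 = 159.55 mGal
Free-air anomaly = 982683.590 − 982758.54 + (159.55) = 84.600 mGal
Bouguer slab correction = 0.04193 × 1.76 × 517.0 = 38.15 mGal
Simple Bouguer anomaly = 84.600 − (38.15) = 46.450 mGal
Complete Bouguer anomaly = 46.450 + 0.26 = 46.710 mGal

46.7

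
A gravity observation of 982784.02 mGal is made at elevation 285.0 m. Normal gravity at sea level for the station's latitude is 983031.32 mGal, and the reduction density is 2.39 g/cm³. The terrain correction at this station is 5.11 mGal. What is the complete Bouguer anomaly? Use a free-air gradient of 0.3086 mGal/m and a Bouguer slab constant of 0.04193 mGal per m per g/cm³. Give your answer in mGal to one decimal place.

-182.8

Free-air correction = 0.3086 × 285.0 = 87.95 mGal
Free-air anomaly = 982784.02 − 983031.32 + (87.95) = -159.35 mGal
Bouguer slab correction = 0.04193 × 2.39 × 285.0 = 28.56 mGal
Simple Bouguer anomaly = -159.35 − (28.56) = -187.91 mGal
Complete Bouguer anomaly = -187.91 + 5.11 = -182.80 mGal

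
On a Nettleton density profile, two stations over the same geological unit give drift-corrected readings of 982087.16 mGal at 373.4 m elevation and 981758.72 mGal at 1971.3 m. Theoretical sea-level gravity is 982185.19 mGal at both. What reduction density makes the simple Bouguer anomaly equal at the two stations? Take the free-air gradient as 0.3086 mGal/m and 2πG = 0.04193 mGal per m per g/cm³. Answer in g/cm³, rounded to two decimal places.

2.46

Δg_obs = 981758.72 − 982087.16 = -328.44 mGal over Δh = 1971.3 − 373.4 = 1597.9 m
Equal Bouguer anomalies ⇒ Δg_obs + (0.3086 − 0.04193ρ)·Δh = 0
0.3086 − 0.04193ρ = −Δg_obs/Δh = 0.20554
ρ = (0.3086 − 0.20554) / 0.04193 = 2.46 g/cm³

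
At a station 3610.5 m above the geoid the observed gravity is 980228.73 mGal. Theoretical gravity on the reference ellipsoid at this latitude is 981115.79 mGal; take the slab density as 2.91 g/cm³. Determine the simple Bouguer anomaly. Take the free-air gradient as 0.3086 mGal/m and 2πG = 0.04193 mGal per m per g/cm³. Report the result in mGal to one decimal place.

Free-air correction = 0.3086 × 3610.5 = 1114.20 mGal
Free-air anomaly = 980228.73 − 981115.79 + (1114.20) = 227.14 mGal
Bouguer slab correction = 0.04193 × 2.91 × 3610.5 = 440.54 mGal
Simple Bouguer anomaly = 227.14 − (440.54) = -213.40 mGal

-213.4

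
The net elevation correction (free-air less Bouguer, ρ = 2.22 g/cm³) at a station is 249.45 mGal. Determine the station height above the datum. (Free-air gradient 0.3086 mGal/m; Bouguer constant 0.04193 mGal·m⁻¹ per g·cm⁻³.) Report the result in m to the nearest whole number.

1157

Combined gradient = 0.3086 − 0.04193 × 2.22 = 0.2155154 mGal/m
h = 249.45 / 0.2155154 = 1157.46 m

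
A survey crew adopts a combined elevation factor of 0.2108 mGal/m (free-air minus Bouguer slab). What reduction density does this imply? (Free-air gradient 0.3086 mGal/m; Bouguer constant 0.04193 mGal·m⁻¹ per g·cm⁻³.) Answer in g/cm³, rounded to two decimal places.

0.2108 = 0.3086 − 0.04193 × ρ
ρ = (0.3086 − 0.2108) / 0.04193 = 2.33 g/cm³

2.33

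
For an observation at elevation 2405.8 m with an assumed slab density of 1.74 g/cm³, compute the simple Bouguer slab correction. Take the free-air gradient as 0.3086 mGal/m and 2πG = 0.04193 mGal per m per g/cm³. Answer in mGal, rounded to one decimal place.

175.5

Bouguer slab correction = 0.04193 × 1.74 × 2405.8 = 175.5 mGal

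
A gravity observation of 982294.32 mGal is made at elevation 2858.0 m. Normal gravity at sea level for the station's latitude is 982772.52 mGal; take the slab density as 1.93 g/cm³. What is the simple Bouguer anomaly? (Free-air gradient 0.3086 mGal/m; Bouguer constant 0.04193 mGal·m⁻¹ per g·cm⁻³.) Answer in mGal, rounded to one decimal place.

Free-air correction = 0.3086 × 2858.0 = 881.98 mGal
Free-air anomaly = 982294.32 − 982772.52 + (881.98) = 403.78 mGal
Bouguer slab correction = 0.04193 × 1.93 × 2858.0 = 231.28 mGal
Simple Bouguer anomaly = 403.78 − (231.28) = 172.50 mGal

172.5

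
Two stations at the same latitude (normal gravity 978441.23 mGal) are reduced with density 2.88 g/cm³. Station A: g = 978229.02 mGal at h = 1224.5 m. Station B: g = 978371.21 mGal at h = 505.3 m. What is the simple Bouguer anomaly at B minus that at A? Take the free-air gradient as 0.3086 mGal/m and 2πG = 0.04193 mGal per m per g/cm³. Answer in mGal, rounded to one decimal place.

Δg_SB(A) = 978229.02 − 978441.23 + 0.3086×1224.5 − 0.04193×2.88×1224.5 = 17.80 mGal
Δg_SB(B) = 978371.21 − 978441.23 + 0.3086×505.3 − 0.04193×2.88×505.3 = 24.90 mGal
Difference = 24.90 − (17.80) = 7.10 mGal

7.1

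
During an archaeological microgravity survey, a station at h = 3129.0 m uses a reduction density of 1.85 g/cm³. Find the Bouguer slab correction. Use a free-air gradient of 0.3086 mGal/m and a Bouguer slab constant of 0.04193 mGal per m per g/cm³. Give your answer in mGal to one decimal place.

Bouguer slab correction = 0.04193 × 1.85 × 3129.0 = 242.7 mGal

242.7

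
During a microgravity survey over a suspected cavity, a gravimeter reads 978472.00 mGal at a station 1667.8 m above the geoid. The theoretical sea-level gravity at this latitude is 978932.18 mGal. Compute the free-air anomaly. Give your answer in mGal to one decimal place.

54.5

Free-air correction = 0.3086 × 1667.8 = 514.68 mGal
Free-air anomaly = 978472.00 − 978932.18 + (514.68) = 54.50 mGal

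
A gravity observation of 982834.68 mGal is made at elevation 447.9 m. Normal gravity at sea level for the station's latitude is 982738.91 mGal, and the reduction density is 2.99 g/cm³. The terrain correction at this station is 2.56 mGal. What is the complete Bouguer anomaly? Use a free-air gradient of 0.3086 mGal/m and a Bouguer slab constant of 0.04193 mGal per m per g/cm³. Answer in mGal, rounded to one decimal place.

180.4

Free-air correction = 0.3086 × 447.9 = 138.22 mGal
Free-air anomaly = 982834.68 − 982738.91 + (138.22) = 233.99 mGal
Bouguer slab correction = 0.04193 × 2.99 × 447.9 = 56.15 mGal
Simple Bouguer anomaly = 233.99 − (56.15) = 177.84 mGal
Complete Bouguer anomaly = 177.84 + 2.56 = 180.40 mGal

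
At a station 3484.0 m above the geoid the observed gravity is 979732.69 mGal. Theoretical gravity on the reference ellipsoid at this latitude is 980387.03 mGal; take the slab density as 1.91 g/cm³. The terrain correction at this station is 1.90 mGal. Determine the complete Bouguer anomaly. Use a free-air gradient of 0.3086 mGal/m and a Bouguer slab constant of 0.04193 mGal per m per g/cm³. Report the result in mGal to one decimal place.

143.7

Free-air correction = 0.3086 × 3484.0 = 1075.16 mGal
Free-air anomaly = 979732.69 − 980387.03 + (1075.16) = 420.82 mGal
Bouguer slab correction = 0.04193 × 1.91 × 3484.0 = 279.02 mGal
Simple Bouguer anomaly = 420.82 − (279.02) = 141.80 mGal
Complete Bouguer anomaly = 141.80 + 1.90 = 143.70 mGal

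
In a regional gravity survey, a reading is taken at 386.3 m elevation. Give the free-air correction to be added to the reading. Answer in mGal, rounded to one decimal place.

Free-air correction = 0.3086 × 386.3 = 119.2 mGal

119.2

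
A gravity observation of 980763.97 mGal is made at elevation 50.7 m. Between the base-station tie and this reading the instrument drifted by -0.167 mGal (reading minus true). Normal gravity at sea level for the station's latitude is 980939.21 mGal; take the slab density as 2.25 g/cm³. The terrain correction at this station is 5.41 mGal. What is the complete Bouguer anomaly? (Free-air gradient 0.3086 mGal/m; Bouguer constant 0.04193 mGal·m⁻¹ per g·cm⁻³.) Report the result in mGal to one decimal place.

Drift-corrected reading = 980763.97 − (-0.167) = 980764.137 mGal
Free-air correction = 0.3086 × 50.7 = 15.65 mGal
Free-air anomaly = 980764.137 − 980939.21 + (15.65) = -159.423 mGal
Bouguer slab correction = 0.04193 × 2.25 × 50.7 = 4.78 mGal
Simple Bouguer anomaly = -159.423 − (4.78) = -164.203 mGal
Complete Bouguer anomaly = -164.203 + 5.41 = -158.793 mGal

-158.8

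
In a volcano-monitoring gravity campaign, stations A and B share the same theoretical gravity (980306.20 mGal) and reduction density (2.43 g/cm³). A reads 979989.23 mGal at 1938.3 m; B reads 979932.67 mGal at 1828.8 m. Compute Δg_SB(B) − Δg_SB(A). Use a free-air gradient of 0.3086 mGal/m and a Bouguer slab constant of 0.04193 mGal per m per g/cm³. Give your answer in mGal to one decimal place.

-79.2

Δg_SB(A) = 979989.23 − 980306.20 + 0.3086×1938.3 − 0.04193×2.43×1938.3 = 83.70 mGal
Δg_SB(B) = 979932.67 − 980306.20 + 0.3086×1828.8 − 0.04193×2.43×1828.8 = 4.50 mGal
Difference = 4.50 − (83.70) = -79.20 mGal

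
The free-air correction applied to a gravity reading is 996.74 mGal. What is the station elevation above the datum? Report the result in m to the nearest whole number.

h = 996.74 / 0.3086 = 3229.88 m

3230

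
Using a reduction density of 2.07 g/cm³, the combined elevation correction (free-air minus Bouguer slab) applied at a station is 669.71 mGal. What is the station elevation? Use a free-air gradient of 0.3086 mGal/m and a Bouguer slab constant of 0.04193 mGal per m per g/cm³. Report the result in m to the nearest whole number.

Combined gradient = 0.3086 − 0.04193 × 2.07 = 0.2218049 mGal/m
h = 669.71 / 0.2218049 = 3019.37 m

3019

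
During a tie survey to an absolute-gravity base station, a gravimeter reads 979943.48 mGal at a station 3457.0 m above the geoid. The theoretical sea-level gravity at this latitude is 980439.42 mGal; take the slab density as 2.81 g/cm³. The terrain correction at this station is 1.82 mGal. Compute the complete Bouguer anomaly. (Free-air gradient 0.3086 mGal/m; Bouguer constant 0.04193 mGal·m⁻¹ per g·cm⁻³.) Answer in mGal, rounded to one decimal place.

165.4

Free-air correction = 0.3086 × 3457.0 = 1066.83 mGal
Free-air anomaly = 979943.48 − 980439.42 + (1066.83) = 570.89 mGal
Bouguer slab correction = 0.04193 × 2.81 × 3457.0 = 407.32 mGal
Simple Bouguer anomaly = 570.89 − (407.32) = 163.57 mGal
Complete Bouguer anomaly = 163.57 + 1.82 = 165.39 mGal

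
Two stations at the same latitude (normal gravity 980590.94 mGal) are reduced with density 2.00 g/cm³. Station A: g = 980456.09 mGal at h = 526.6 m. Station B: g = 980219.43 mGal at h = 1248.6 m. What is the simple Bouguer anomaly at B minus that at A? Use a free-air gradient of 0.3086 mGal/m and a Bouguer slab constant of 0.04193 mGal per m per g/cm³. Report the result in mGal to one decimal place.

-74.4

Δg_SB(A) = 980456.09 − 980590.94 + 0.3086×526.6 − 0.04193×2.00×526.6 = -16.50 mGal
Δg_SB(B) = 980219.43 − 980590.94 + 0.3086×1248.6 − 0.04193×2.00×1248.6 = -90.90 mGal
Difference = -90.90 − (-16.50) = -74.40 mGal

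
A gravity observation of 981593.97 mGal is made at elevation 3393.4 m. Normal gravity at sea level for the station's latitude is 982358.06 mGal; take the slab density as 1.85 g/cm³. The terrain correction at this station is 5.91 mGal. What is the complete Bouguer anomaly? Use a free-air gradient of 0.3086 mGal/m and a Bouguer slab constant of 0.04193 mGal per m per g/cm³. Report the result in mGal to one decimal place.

25.8

Free-air correction = 0.3086 × 3393.4 = 1047.20 mGal
Free-air anomaly = 981593.97 − 982358.06 + (1047.20) = 283.11 mGal
Bouguer slab correction = 0.04193 × 1.85 × 3393.4 = 263.23 mGal
Simple Bouguer anomaly = 283.11 − (263.23) = 19.88 mGal
Complete Bouguer anomaly = 19.88 + 5.91 = 25.79 mGal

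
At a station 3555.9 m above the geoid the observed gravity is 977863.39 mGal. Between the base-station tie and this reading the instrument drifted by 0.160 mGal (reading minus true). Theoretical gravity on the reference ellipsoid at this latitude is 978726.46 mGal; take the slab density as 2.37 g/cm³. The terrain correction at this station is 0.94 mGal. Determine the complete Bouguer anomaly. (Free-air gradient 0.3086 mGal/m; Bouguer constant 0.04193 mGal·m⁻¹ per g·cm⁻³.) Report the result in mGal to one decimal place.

Drift-corrected reading = 977863.39 − (0.160) = 977863.230 mGal
Free-air correction = 0.3086 × 3555.9 = 1097.35 mGal
Free-air anomaly = 977863.230 − 978726.46 + (1097.35) = 234.120 mGal
Bouguer slab correction = 0.04193 × 2.37 × 3555.9 = 353.36 mGal
Simple Bouguer anomaly = 234.120 − (353.36) = -119.240 mGal
Complete Bouguer anomaly = -119.240 + 0.94 = -118.300 mGal

-118.3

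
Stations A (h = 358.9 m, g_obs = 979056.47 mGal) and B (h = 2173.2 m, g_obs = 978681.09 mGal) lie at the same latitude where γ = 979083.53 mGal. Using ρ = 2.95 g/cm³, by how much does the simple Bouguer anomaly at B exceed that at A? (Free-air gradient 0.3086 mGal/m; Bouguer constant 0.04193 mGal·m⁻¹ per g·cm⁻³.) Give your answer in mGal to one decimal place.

Δg_SB(A) = 979056.47 − 979083.53 + 0.3086×358.9 − 0.04193×2.95×358.9 = 39.30 mGal
Δg_SB(B) = 978681.09 − 979083.53 + 0.3086×2173.2 − 0.04193×2.95×2173.2 = -0.60 mGal
Difference = -0.60 − (39.30) = -39.90 mGal

-39.9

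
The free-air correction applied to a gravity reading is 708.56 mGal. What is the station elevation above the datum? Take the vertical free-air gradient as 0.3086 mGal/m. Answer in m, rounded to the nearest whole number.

h = 708.56 / 0.3086 = 2296.05 m

2296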